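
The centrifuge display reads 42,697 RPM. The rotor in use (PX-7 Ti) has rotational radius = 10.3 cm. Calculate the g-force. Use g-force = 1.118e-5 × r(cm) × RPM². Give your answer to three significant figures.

210000 x g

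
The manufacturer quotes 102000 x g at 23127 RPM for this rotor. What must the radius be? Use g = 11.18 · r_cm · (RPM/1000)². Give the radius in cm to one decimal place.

17.1 cm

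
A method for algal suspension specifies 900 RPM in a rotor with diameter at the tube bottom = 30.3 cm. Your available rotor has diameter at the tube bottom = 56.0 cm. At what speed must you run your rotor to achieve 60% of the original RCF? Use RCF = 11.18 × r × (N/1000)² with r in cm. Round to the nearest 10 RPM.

Original rotor: r = 30.3 / 2 = 15.15 cm
RCF_original = 11.18 × 15.15 × (0.9)² = 11.18 × 15.15 × 0.81 ≈ 137.2 × g
Target RCF = 0.6 × 137.2 ≈ 82.3 × g
Your rotor: r = 56.0 / 2 = 28 cm
82.3 = 11.18 × 28 × (N/1000)²
(N/1000)² = 82.3 / 313.04 = 0.2629057
N = 1000 × √0.2629057 ≈ 512.7

510 RPM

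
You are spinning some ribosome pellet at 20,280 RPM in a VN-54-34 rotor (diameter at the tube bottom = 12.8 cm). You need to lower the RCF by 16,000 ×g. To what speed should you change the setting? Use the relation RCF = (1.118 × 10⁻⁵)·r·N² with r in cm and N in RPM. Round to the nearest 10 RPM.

13700 RPM

r = 12.8 / 2 = 6.4 cm
Current RCF = 1.118 × 10⁻⁵ × 6.4 × (20280)² = 1.118 × 10⁻⁵ × 6.4 × 411,278,400 ≈ 29,427.8 × g
Target RCF = 29,427.8 − 16,000 = 13,427.8 × g
N² = 13,427.8 / (7.1552 × 10⁻⁵) = 187,664,915
N ≈ √187,664,915 ≈ 13,699.1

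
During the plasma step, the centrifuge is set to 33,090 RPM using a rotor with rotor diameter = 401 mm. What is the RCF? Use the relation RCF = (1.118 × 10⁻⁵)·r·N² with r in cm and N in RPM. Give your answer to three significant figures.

≈ 245000 g

r = 401 mm / 2 = 200.5 mm = 20.05 cm
RCF = 1.118 × 10⁻⁵ × 20.05 × (33090)² = 1.118 × 10⁻⁵ × 20.05 × 1,094,948,100 ≈ 245,442.5 × g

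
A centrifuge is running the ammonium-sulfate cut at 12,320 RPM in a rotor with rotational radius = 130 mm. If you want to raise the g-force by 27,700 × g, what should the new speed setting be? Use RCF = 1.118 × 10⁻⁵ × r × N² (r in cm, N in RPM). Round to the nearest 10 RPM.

≈ 18500 RPM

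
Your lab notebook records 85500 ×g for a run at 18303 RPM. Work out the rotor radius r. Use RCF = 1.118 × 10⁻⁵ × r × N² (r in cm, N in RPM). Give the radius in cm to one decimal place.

22.8 cm

85500 = 1.118 × 10⁻⁵ × r × (18303)²
r = 85500 / (1.118 × 10⁻⁵ × 334,999,809) = 85500 / 3745.298 ≈ 22.829 cm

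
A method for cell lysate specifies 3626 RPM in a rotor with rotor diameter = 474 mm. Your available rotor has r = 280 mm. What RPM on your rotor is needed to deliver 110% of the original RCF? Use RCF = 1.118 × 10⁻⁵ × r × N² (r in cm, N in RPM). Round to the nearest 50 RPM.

3500 RPM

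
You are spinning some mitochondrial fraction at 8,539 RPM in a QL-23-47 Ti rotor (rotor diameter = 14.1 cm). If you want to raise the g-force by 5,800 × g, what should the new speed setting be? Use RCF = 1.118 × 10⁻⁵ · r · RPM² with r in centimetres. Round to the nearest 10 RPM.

r = 14.1 / 2 = 7.05 cm
Current RCF = 1.118 × 10⁻⁵ × 7.05 × (8539)² = 1.118 × 10⁻⁵ × 7.05 × 72,914,521 ≈ 5,747 × g
Target RCF = 5,747 + 5,800 = 11,547 × g
N² = 11,547 / (7.8819 × 10⁻⁵) = 146,500,209
N ≈ √146,500,209 ≈ 12,103.7

12100 RPM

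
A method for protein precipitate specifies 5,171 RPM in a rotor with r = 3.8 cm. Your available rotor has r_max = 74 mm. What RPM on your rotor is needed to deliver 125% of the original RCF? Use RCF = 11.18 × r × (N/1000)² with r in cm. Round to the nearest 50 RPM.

4150 RPM

RCF_original = 11.18 × 3.8 × (5.171)² = 11.18 × 3.8 × 26.739241 ≈ 1,136 × g
Target RCF = 1.25 × 1,136 ≈ 1,420 × g
Your rotor: r = 74 mm = 7.4 cm
1,420 = 11.18 × 7.4 × (N/1000)²
(N/1000)² = 1,420 / 82.732 = 17.16385
N = 1000 × √17.16385 ≈ 4,142.9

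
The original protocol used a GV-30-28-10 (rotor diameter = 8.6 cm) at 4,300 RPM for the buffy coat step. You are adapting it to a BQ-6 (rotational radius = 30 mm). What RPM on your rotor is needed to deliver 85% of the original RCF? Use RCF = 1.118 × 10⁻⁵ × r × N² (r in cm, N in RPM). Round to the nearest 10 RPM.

Original rotor: r = 8.6 / 2 = 4.3 cm
RCF = 1.118 × 10⁻⁵ × r × N²
RCF_original = 1.118 × 10⁻⁵ × 4.3 × (4300)² = 1.118 × 10⁻⁵ × 4.3 × 18,490,000 ≈ 888.9 × g
Target RCF = 0.85 × 888.9 ≈ 755.6 × g
Your rotor: r = 30 mm = 3.0 cm
755.6 = 1.118 × 10⁻⁵ × 3 × N²
N² = 755.6 / (3.354 × 10⁻⁵) = 22,528,324
N ≈ √22,528,324 ≈ 4,746.4

4750 RPM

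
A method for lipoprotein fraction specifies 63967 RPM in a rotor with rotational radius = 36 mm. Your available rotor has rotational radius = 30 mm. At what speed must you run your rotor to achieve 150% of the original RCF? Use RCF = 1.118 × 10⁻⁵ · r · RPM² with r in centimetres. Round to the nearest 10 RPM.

Original rotor: r = 36 mm = 3.6 cm
RCF_original = 1.118 × 10⁻⁵ × 3.6 × (63967)² = 1.118 × 10⁻⁵ × 3.6 × 4,091,777,089 ≈ 164,685.8 × g
Target RCF = 1.5 × 164,685.8 ≈ 247,028.7 × g
Your rotor: r = 30 mm = 3.0 cm
247,028.7 = 1.118 × 10⁻⁵ × 3 × N²
N² = 247,028.7 / (3.354 × 10⁻⁵) = 7,365,196,780
N ≈ √7,365,196,780 ≈ 85,820.7

≈ 85820 RPM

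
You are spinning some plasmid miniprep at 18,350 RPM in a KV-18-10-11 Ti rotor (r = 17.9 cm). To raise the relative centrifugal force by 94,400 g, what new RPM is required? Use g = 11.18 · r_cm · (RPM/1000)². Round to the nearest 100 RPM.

N₂ ≈ 28400 RPM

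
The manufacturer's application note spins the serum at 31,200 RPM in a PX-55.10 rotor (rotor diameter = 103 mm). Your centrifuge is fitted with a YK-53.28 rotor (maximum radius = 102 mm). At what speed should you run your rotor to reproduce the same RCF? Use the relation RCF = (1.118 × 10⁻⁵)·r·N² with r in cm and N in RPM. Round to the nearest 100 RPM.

Original rotor: r = 103 mm / 2 = 51.5 mm = 5.15 cm
RCF = 1.118 × 10⁻⁵ × r × N²
RCF_original = 1.118 × 10⁻⁵ × 5.15 × (31200)² = 1.118 × 10⁻⁵ × 5.15 × 973,440,000 ≈ 56,047.8 × g
Your rotor: r = 102 mm = 10.2 cm
56,047.8 = 1.118 × 10⁻⁵ × 10.2 × N²
N² = 56,047.8 / (11.4036 × 10⁻⁵) = 491,492,160
N ≈ √491,492,160 ≈ 22,169.6

≈ 22200 RPM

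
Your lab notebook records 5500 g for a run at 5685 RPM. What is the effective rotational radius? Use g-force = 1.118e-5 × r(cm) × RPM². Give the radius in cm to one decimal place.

RCF = 1.118 × 10⁻⁵ × r × N²
5500 = 1.118 × 10⁻⁵ × r × (5685)²
r = 5500 / (1.118 × 10⁻⁵ × 32,319,225) = 5500 / 361.3289 ≈ 15.222 cm

15.2 cm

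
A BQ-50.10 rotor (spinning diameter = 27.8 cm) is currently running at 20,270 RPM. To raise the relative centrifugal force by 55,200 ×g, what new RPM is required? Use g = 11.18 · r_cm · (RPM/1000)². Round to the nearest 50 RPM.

27700 RPM

r = 27.8 / 2 = 13.9 cm
Current RCF = 11.18 × 13.9 × (20.27)² = 11.18 × 13.9 × 410.8729 ≈ 63,850.5 × g
Target RCF = 63,850.5 + 55,200 = 119,050.5 × g
(N/1000)² = 119,050.5 / 155.402 = 766.0809
N = 1000 × √766.0809 ≈ 27,678.2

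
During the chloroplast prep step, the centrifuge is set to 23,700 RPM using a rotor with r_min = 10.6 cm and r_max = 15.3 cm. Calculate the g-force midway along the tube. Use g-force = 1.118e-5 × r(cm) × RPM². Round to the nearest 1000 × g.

RCF ≈ 81000 x g

r_avg = (10.6 + 15.3) / 2 = 12.95 cm
RCF = 1.118 × 10⁻⁵ × 12.95 × (23700)² = 1.118 × 10⁻⁵ × 12.95 × 561,690,000 ≈ 81,322 × g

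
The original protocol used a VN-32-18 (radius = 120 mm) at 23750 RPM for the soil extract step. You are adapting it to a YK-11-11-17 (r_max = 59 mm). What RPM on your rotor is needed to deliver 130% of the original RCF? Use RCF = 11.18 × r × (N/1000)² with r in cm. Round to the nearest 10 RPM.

Original rotor: r = 120 mm = 12.0 cm
RCF = 11.18 × r × (N/1000)²
RCF_original = 11.18 × 12 × (23.75)² = 11.18 × 12 × 564.0625 ≈ 75,674.6 × g
Target RCF = 1.3 × 75,674.6 ≈ 98,377 × g
Your rotor: r = 59 mm = 5.9 cm
98,377 = 11.18 × 5.9 × (N/1000)²
(N/1000)² = 98,377 / 65.962 = 1491.419
N = 1000 × √1491.419 ≈ 38,618.9

≈ 38620 RPM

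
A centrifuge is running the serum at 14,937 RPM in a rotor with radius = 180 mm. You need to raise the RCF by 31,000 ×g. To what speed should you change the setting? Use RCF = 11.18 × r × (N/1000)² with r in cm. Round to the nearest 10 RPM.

≈ 19420 RPM

r = 180 mm = 18.0 cm
Current RCF = 11.18 × 18 × (14.937)² = 11.18 × 18 × 223.113969 ≈ 44,899.5 × g
Target RCF = 44,899.5 + 31,000 = 75,899.5 × g
(N/1000)² = 75,899.5 / 201.24 = 377.1591
N = 1000 × √377.1591 ≈ 19,420.6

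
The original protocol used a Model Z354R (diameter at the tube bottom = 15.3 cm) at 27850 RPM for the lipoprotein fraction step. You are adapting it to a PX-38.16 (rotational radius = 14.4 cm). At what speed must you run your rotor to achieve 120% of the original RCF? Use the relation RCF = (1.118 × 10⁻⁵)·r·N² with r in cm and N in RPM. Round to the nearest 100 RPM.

≈ 22200 RPM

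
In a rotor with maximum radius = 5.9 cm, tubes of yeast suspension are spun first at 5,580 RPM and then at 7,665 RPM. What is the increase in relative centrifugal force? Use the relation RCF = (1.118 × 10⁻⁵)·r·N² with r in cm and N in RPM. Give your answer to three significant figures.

1820 ×g

RCF₁ = 1.118 × 10⁻⁵ × 5.9 × (5580)² = 1.118 × 10⁻⁵ × 5.9 × 31,136,400 ≈ 2,053.8 × g
RCF₂ = 1.118 × 10⁻⁵ × 5.9 × (7665)² = 1.118 × 10⁻⁵ × 5.9 × 58,752,225 ≈ 3,875.4 × g
Increase = 3,875.4 − 2,053.8 = 1,821.6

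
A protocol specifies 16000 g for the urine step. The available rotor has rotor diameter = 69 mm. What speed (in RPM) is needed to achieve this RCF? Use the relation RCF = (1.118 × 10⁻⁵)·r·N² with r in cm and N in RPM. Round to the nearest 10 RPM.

N ≈ 20370 RPM

r = 69 mm / 2 = 34.5 mm = 3.45 cm
RCF = 1.118 × 10⁻⁵ × r × N²
16,000 = 1.118 × 10⁻⁵ × 3.45 × N²
N² = 16,000 / (3.8571 × 10⁻⁵) = 414,819,424
N ≈ √414,819,424 ≈ 20,367.1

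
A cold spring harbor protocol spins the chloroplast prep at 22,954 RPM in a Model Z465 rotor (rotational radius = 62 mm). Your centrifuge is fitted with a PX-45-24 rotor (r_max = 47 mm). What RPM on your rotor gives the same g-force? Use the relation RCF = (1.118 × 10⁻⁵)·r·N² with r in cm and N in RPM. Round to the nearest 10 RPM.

Original rotor: r = 62 mm = 6.2 cm
RCF = 1.118 × 10⁻⁵ × r × N²
RCF_original = 1.118 × 10⁻⁵ × 6.2 × (22954)² = 1.118 × 10⁻⁵ × 6.2 × 526,886,116 ≈ 36,521.6 × g
Your rotor: r = 47 mm = 4.7 cm
36,521.6 = 1.118 × 10⁻⁵ × 4.7 × N²
N² = 36,521.6 / (5.2546 × 10⁻⁵) = 695,040,536
N ≈ √695,040,536 ≈ 26,363.6

≈ 26360 RPM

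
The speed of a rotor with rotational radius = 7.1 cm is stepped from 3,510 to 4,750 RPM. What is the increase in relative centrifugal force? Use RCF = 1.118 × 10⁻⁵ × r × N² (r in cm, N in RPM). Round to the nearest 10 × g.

RCF₁ = 1.118 × 10⁻⁵ × 7.1 × (3510)² = 1.118 × 10⁻⁵ × 7.1 × 12,320,100 ≈ 977.9 × g
RCF₂ = 1.118 × 10⁻⁵ × 7.1 × (4750)² = 1.118 × 10⁻⁵ × 7.1 × 22,562,500 ≈ 1,791 × g
Increase = 1,791 − 977.9 = 813.1

≈ 810 ×g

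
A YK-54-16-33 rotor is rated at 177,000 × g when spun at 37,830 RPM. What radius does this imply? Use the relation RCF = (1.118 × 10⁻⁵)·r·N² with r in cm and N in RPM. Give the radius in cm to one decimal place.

177000 = 1.118 × 10⁻⁵ × r × (37830)²
r = 177000 / (1.118 × 10⁻⁵ × 1,431,108,900) = 177000 / 15999.8 ≈ 11.063 cm

11.1 cm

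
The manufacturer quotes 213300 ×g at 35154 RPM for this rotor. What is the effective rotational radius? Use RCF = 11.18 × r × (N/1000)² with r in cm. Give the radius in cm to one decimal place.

≈ 15.4 cm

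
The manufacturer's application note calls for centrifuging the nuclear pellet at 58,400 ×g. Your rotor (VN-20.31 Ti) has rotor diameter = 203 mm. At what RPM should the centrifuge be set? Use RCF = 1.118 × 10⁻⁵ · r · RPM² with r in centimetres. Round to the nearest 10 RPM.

r = 203 mm / 2 = 101.5 mm = 10.15 cm
RCF = 1.118 × 10⁻⁵ × r × N²
58,400 = 1.118 × 10⁻⁵ × 10.15 × N²
N² = 58,400 / (11.3477 × 10⁻⁵) = 514,641,734
N ≈ √514,641,734 ≈ 22,685.7

22690 RPM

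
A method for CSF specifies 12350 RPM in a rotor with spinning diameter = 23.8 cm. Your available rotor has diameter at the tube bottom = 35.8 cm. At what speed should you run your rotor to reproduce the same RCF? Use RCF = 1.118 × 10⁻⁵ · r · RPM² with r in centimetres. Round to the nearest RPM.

≈ 10070 RPM

Original rotor: r = 23.8 / 2 = 11.9 cm
RCF = 1.118 × 10⁻⁵ × r × N²
RCF_original = 1.118 × 10⁻⁵ × 11.9 × (12350)² = 1.118 × 10⁻⁵ × 11.9 × 152,522,500 ≈ 20,291.9 × g
Your rotor: r = 35.8 / 2 = 17.9 cm
20,291.9 = 1.118 × 10⁻⁵ × 17.9 × N²
N² = 20,291.9 / (20.0122 × 10⁻⁵) = 101,397,647
N ≈ √101,397,647 ≈ 10,069.6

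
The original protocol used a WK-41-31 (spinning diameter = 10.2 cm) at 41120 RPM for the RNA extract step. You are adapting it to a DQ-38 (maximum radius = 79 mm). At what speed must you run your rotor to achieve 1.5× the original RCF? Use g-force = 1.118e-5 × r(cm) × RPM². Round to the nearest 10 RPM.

≈ 40460 RPM

Original rotor: r = 10.2 / 2 = 5.1 cm
RCF_original = 1.118 × 10⁻⁵ × 5.1 × (41120)² = 1.118 × 10⁻⁵ × 5.1 × 1,690,854,400 ≈ 96,409.1 × g
Target RCF = 1.5 × 96,409.1 ≈ 144,613.7 × g
Your rotor: r = 79 mm = 7.9 cm
144,613.7 = 1.118 × 10⁻⁵ × 7.9 × N²
N² = 144,613.7 / (8.8322 × 10⁻⁵) = 1,637,346,301
N ≈ √1,637,346,301 ≈ 40,464.1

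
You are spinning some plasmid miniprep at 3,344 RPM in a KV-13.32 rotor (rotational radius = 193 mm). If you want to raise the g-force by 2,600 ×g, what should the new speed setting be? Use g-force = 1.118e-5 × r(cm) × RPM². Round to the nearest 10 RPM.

4820 RPM

r = 193 mm = 19.3 cm
Current RCF = 1.118 × 10⁻⁵ × 19.3 × (3344)² = 1.118 × 10⁻⁵ × 19.3 × 11,182,336 ≈ 2,412.9 × g
Target RCF = 2,412.9 + 2,600 = 5,012.9 × g
N² = 5,012.9 / (21.5774 × 10⁻⁵) = 23,232,178
N ≈ √23,232,178 ≈ 4,820.0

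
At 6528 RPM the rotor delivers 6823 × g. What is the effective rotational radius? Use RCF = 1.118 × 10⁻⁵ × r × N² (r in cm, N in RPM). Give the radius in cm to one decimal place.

≈ 14.3 cm

6823 = 1.118 × 10⁻⁵ × r × (6528)²
r = 6823 / (1.118 × 10⁻⁵ × 42,614,784) = 6823 / 476.4333 ≈ 14.321 cm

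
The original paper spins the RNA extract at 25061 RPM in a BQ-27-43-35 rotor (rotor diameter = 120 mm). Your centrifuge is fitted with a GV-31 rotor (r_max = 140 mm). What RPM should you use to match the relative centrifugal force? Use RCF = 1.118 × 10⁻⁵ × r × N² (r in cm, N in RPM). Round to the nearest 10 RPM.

≈ 16410 RPM

Original rotor: r = 120 mm / 2 = 60 mm = 6 cm
RCF_original = 1.118 × 10⁻⁵ × 6 × (25061)² = 1.118 × 10⁻⁵ × 6 × 628,053,721 ≈ 42,129.8 × g
Your rotor: r = 140 mm = 14.0 cm
42,129.8 = 1.118 × 10⁻⁵ × 14 × N²
N² = 42,129.8 / (15.652 × 10⁻⁵) = 269,165,602
N ≈ √269,165,602 ≈ 16,406.3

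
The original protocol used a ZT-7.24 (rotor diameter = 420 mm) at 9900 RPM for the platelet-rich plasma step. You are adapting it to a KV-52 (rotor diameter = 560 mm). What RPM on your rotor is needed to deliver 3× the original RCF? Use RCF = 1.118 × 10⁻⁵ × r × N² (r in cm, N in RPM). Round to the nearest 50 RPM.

Original rotor: r = 420 mm / 2 = 210 mm = 21 cm
RCF_original = 1.118 × 10⁻⁵ × 21 × (9900)² = 1.118 × 10⁻⁵ × 21 × 98,010,000 ≈ 23,010.8 × g
Target RCF = 3 × 23,010.8 ≈ 69,032.4 × g
Your rotor: r = 560 mm / 2 = 280 mm = 28 cm
69,032.4 = 1.118 × 10⁻⁵ × 28 × N²
N² = 69,032.4 / (31.304 × 10⁻⁵) = 220,522,617
N ≈ √220,522,617 ≈ 14,850.0

14850 RPM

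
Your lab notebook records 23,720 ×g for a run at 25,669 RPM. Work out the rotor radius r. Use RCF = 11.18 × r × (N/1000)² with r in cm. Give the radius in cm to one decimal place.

23720 = 11.18 × r × (25.669)²
r = 23720 / (11.18 × 658.897561) = 23720 / 7366.475 ≈ 3.220 cm

r ≈ 3.2 cm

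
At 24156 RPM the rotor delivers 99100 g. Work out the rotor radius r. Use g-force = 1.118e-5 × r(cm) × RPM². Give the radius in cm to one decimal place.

15.2 cm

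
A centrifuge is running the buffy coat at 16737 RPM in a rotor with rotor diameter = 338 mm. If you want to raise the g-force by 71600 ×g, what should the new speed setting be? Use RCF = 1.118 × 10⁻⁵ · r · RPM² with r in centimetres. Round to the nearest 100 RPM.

N₂ ≈ 25700 RPM

r = 338 mm / 2 = 169 mm = 16.9 cm
Current RCF = 1.118 × 10⁻⁵ × 16.9 × (16737)² = 1.118 × 10⁻⁵ × 16.9 × 280,127,169 ≈ 52,927.8 × g
Target RCF = 52,927.8 + 71,600 = 124,527.8 × g
N² = 124,527.8 / (18.8942 × 10⁻⁵) = 659,079,506
N ≈ √659,079,506 ≈ 25,672.5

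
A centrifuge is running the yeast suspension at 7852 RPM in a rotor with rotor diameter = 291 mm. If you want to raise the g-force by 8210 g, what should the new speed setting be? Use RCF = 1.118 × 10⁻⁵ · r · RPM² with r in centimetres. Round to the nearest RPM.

N₂ ≈ 10589 RPM

r = 291 mm / 2 = 145.5 mm = 14.55 cm
Current RCF = 1.118 × 10⁻⁵ × 14.55 × (7852)² = 1.118 × 10⁻⁵ × 14.55 × 61,653,904 ≈ 10,029.2 × g
Target RCF = 10,029.2 + 8,210 = 18,239.2 × g
N² = 18,239.2 / (16.2669 × 10⁻⁵) = 112,124,621
N ≈ √112,124,621 ≈ 10,588.9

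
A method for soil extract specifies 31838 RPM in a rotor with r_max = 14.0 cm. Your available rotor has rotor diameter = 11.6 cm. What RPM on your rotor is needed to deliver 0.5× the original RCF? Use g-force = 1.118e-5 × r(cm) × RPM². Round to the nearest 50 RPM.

≈ 35000 RPM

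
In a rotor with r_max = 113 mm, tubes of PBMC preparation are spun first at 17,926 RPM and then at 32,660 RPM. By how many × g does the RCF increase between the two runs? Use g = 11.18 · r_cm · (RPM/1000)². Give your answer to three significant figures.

r = 113 mm = 11.3 cm
RCF₁ = 11.18 × 11.3 × (17.926)² = 11.18 × 11.3 × 321.341476 ≈ 40,596.4 × g
RCF₂ = 11.18 × 11.3 × (32.66)² = 11.18 × 11.3 × 1,066.6756 ≈ 134,757.4 × g
Increase = 134,757.4 − 40,596.4 = 94,161

94200 × g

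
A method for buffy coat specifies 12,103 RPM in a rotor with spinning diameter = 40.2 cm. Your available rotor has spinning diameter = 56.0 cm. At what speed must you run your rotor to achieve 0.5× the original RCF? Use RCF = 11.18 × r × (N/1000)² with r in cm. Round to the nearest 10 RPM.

7250 RPM

Original rotor: r = 40.2 / 2 = 20.1 cm
RCF_original = 11.18 × 20.1 × (12.103)² = 11.18 × 20.1 × 146.482609 ≈ 32,917.3 × g
Target RCF = 0.5 × 32,917.3 ≈ 16,458.7 × g
Your rotor: r = 56.0 / 2 = 28 cm
16,458.7 = 11.18 × 28 × (N/1000)²
(N/1000)² = 16,458.7 / 313.04 = 52.57699
N = 1000 × √52.57699 ≈ 7,251.0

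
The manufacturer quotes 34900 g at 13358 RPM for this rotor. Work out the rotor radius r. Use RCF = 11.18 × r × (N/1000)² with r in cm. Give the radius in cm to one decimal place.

17.5 cm

RCF = 11.18 × r × (N/1000)²
34900 = 11.18 × r × (13.358)²
r = 34900 / (11.18 × 178.436164) = 34900 / 1994.916 ≈ 17.494 cm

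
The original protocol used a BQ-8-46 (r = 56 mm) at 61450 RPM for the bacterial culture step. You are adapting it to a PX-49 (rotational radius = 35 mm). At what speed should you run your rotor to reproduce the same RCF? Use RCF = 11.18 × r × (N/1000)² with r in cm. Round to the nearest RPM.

Original rotor: r = 56 mm = 5.6 cm
RCF_original = 11.18 × 5.6 × (61.45)² = 11.18 × 5.6 × 3,776.1025 ≈ 236,414.2 × g
Your rotor: r = 35 mm = 3.5 cm
236,414.2 = 11.18 × 3.5 × (N/1000)²
(N/1000)² = 236,414.2 / 39.13 = 6041.763
N = 1000 × √6041.763 ≈ 77,728.8

≈ 77729 RPM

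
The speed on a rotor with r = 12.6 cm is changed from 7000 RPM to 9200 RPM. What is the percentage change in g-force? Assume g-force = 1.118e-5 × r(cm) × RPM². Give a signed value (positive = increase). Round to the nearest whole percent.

RCF ∝ N², so the ratio is (9200/7000)² = (1.314286)² = 1.7273.
Change = 1.7273 − 1 = +0.7273 → +72.7%.

+73%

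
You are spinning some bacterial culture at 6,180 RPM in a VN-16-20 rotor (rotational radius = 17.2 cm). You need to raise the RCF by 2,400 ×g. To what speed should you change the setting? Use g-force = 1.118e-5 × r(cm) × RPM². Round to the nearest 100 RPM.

7100 RPM

Current RCF = 1.118 × 10⁻⁵ × 17.2 × (6180)² = 1.118 × 10⁻⁵ × 17.2 × 38,192,400 ≈ 7,344.2 × g
Target RCF = 7,344.2 + 2,400 = 9,744.2 × g
N² = 9,744.2 / (19.2296 × 10⁻⁵) = 50,672,921
N ≈ √50,672,921 ≈ 7,118.5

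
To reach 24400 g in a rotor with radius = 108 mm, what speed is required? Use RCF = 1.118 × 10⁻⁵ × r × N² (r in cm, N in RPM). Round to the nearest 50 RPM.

r = 108 mm = 10.8 cm
24,400 = 1.118 × 10⁻⁵ × 10.8 × N²
N² = 24,400 / (12.0744 × 10⁻⁵) = 202,080,435
N ≈ √202,080,435 ≈ 14,215.5

14200 RPM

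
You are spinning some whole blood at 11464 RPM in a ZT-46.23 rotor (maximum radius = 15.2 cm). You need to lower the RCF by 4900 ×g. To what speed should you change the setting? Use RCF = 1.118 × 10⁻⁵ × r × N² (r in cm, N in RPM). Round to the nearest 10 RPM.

Current RCF = 1.118 × 10⁻⁵ × 15.2 × (11464)² = 1.118 × 10⁻⁵ × 15.2 × 131,423,296 ≈ 22,333.5 × g
Target RCF = 22,333.5 − 4,900 = 17,433.5 × g
N² = 17,433.5 / (16.9936 × 10⁻⁵) = 102,588,622
N ≈ √102,588,622 ≈ 10,128.6

≈ 10130 RPM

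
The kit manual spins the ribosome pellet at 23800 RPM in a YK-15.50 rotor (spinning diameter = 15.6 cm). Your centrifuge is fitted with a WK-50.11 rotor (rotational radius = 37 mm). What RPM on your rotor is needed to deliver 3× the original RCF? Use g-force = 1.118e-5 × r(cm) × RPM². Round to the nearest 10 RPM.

Original rotor: r = 15.6 / 2 = 7.8 cm
RCF = 1.118 × 10⁻⁵ × r × N²
RCF_original = 1.118 × 10⁻⁵ × 7.8 × (23800)² = 1.118 × 10⁻⁵ × 7.8 × 566,440,000 ≈ 49,395.8 × g
Target RCF = 3 × 49,395.8 ≈ 148,187.4 × g
Your rotor: r = 37 mm = 3.7 cm
148,187.4 = 1.118 × 10⁻⁵ × 3.7 × N²
N² = 148,187.4 / (4.1366 × 10⁻⁵) = 3,582,347,822
N ≈ √3,582,347,822 ≈ 59,852.7

≈ 59850 RPM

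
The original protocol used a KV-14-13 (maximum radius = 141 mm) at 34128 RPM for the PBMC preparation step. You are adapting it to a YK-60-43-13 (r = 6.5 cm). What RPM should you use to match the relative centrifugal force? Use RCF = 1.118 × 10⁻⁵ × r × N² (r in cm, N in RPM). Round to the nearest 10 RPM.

≈ 50260 RPM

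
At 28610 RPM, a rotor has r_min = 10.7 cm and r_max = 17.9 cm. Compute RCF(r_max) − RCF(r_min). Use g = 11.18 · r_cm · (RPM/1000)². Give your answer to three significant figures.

ΔRCF ≈ 65900 × g

RCF_max = 11.18 × 17.9 × (28.61)² = 11.18 × 17.9 × 818.5321 ≈ 163,806.3 × g
RCF_min = 11.18 × 10.7 × (28.61)² = 11.18 × 10.7 × 818.5321 ≈ 97,917.7 × g
ΔRCF = 163,806.3 − 97,917.7 = 65,888.6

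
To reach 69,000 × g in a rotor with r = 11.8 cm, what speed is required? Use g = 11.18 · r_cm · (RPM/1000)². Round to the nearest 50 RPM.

69,000 = 11.18 × 11.8 × (N/1000)²
(N/1000)² = 69,000 / 131.924 = 523.0284
N = 1000 × √523.0284 ≈ 22,869.8

N ≈ 22850 RPM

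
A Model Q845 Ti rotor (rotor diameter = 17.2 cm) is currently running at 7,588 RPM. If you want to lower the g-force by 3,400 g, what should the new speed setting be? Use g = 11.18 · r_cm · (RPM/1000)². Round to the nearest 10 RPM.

r = 17.2 / 2 = 8.6 cm
Current RCF = 11.18 × 8.6 × (7.588)² = 11.18 × 8.6 × 57.577744 ≈ 5,536 × g
Target RCF = 5,536 − 3,400 = 2,136 × g
(N/1000)² = 2,136 / 96.148 = 22.21575
N = 1000 × √22.21575 ≈ 4,713.4

4710 RPM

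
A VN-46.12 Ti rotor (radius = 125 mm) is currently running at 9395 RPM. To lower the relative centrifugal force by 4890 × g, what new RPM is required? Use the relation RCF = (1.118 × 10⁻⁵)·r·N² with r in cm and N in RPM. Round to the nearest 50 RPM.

≈ 7300 RPM

r = 125 mm = 12.5 cm
Current RCF = 1.118 × 10⁻⁵ × 12.5 × (9395)² = 1.118 × 10⁻⁵ × 12.5 × 88,266,025 ≈ 12,335.2 × g
Target RCF = 12,335.2 − 4,890 = 7,445.2 × g
N² = 7,445.2 / (13.975 × 10⁻⁵) = 53,275,134
N ≈ √53,275,134 ≈ 7,299.0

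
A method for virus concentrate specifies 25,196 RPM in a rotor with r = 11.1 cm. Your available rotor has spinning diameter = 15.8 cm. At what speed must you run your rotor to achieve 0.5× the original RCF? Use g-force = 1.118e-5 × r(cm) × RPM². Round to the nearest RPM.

≈ 21119 RPM

RCF_original = 1.118 × 10⁻⁵ × 11.1 × (25196)² = 1.118 × 10⁻⁵ × 11.1 × 634,838,416 ≈ 78,782.2 × g
Target RCF = 0.5 × 78,782.2 ≈ 39,391.1 × g
Your rotor: r = 15.8 / 2 = 7.9 cm
39,391.1 = 1.118 × 10⁻⁵ × 7.9 × N²
N² = 39,391.1 / (8.8322 × 10⁻⁵) = 445,994,203
N ≈ √445,994,203 ≈ 21,118.6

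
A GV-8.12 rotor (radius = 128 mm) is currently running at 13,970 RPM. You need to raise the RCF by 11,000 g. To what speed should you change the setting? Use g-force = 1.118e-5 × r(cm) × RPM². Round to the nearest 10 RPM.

r = 128 mm = 12.8 cm
Current RCF = 1.118 × 10⁻⁵ × 12.8 × (13970)² = 1.118 × 10⁻⁵ × 12.8 × 195,160,900 ≈ 27,928.3 × g
Target RCF = 27,928.3 + 11,000 = 38,928.3 × g
N² = 38,928.3 / (14.3104 × 10⁻⁵) = 272,028,036
N ≈ √272,028,036 ≈ 16,493.3

N₂ ≈ 16490 RPM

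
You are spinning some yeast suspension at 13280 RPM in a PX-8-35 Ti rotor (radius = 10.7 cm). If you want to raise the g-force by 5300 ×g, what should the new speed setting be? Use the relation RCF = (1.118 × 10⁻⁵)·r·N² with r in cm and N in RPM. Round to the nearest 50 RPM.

14850 RPM

Current RCF = 1.118 × 10⁻⁵ × 10.7 × (13280)² = 1.118 × 10⁻⁵ × 10.7 × 176,358,400 ≈ 21,097 × g
Target RCF = 21,097 + 5,300 = 26,397 × g
N² = 26,397 / (11.9626 × 10⁻⁵) = 220,662,732
N ≈ √220,662,732 ≈ 14,854.7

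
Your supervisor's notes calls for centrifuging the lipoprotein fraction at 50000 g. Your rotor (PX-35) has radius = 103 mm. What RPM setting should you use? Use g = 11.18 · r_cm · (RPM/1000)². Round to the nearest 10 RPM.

≈ 20840 RPM

r = 103 mm = 10.3 cm
RCF = 11.18 × r × (N/1000)²
50,000 = 11.18 × 10.3 × (N/1000)²
(N/1000)² = 50,000 / 115.154 = 434.2012
N = 1000 × √434.2012 ≈ 20,837.5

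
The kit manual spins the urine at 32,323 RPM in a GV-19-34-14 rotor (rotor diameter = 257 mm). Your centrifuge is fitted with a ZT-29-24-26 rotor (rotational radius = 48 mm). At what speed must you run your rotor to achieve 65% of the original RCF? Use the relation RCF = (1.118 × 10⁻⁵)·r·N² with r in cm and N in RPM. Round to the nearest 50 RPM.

≈ 42650 RPM

Original rotor: r = 257 mm / 2 = 128.5 mm = 12.85 cm
RCF_original = 1.118 × 10⁻⁵ × 12.85 × (32323)² = 1.118 × 10⁻⁵ × 12.85 × 1,044,776,329 ≈ 150,095.7 × g
Target RCF = 0.65 × 150,095.7 ≈ 97,562.2 × g
Your rotor: r = 48 mm = 4.8 cm
97,562.2 = 1.118 × 10⁻⁵ × 4.8 × N²
N² = 97,562.2 / (5.3664 × 10⁻⁵) = 1,818,019,529
N ≈ √1,818,019,529 ≈ 42,638.2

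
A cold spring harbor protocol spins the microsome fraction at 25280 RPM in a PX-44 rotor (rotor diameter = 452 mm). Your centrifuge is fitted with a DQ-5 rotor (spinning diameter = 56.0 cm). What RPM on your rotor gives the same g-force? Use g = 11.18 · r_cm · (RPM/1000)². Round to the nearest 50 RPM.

≈ 22700 RPM

Original rotor: r = 452 mm / 2 = 226 mm = 22.6 cm
RCF_original = 11.18 × 22.6 × (25.28)² = 11.18 × 22.6 × 639.0784 ≈ 161,474.7 × g
Your rotor: r = 56.0 / 2 = 28 cm
161,474.7 = 11.18 × 28 × (N/1000)²
(N/1000)² = 161,474.7 / 313.04 = 515.8277
N = 1000 × √515.8277 ≈ 22,711.8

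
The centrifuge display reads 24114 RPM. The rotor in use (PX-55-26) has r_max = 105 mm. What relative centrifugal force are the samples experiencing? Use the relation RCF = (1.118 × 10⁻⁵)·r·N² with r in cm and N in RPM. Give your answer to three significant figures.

r = 105 mm = 10.5 cm
RCF = 1.118 × 10⁻⁵ × 10.5 × (24114)² = 1.118 × 10⁻⁵ × 10.5 × 581,484,996 ≈ 68,260.5 × g

RCF ≈ 68300 g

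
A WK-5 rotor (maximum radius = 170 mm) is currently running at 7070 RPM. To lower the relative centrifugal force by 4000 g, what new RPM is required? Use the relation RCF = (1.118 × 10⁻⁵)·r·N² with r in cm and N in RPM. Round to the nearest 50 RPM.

≈ 5400 RPM

r = 170 mm = 17.0 cm
Current RCF = 1.118 × 10⁻⁵ × 17 × (7070)² = 1.118 × 10⁻⁵ × 17 × 49,984,900 ≈ 9,500.1 × g
Target RCF = 9,500.1 − 4,000 = 5,500.1 × g
N² = 5,500.1 / (19.006 × 10⁻⁵) = 28,938,756
N ≈ √28,938,756 ≈ 5,379.5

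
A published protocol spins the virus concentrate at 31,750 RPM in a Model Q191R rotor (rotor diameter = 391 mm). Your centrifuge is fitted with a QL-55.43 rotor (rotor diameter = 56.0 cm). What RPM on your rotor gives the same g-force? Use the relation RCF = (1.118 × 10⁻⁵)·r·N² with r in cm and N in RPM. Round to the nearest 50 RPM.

Original rotor: r = 391 mm / 2 = 195.5 mm = 19.55 cm
RCF_original = 1.118 × 10⁻⁵ × 19.55 × (31750)² = 1.118 × 10⁻⁵ × 19.55 × 1,008,062,500 ≈ 220,331.2 × g
Your rotor: r = 56.0 / 2 = 28 cm
220,331.2 = 1.118 × 10⁻⁵ × 28 × N²
N² = 220,331.2 / (31.304 × 10⁻⁵) = 703,843,598
N ≈ √703,843,598 ≈ 26,530.1

26550 RPM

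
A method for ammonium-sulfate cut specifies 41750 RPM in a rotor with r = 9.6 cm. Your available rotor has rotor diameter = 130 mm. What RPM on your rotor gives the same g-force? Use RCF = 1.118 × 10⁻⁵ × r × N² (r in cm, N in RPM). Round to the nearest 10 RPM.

50740 RPM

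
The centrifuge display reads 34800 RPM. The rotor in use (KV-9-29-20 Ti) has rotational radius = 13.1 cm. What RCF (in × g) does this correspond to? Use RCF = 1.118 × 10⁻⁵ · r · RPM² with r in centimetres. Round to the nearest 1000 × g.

RCF ≈ 177000 × g

RCF = 1.118 × 10⁻⁵ × r × N²
RCF = 1.118 × 10⁻⁵ × 13.1 × (34800)² = 1.118 × 10⁻⁵ × 13.1 × 1,211,040,000 ≈ 177,366.5 × g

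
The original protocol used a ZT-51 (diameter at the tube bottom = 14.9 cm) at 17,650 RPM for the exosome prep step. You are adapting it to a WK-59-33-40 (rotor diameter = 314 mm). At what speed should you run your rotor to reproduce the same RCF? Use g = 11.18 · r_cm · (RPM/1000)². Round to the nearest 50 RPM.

≈ 12150 RPM

Original rotor: r = 14.9 / 2 = 7.45 cm
RCF_original = 11.18 × 7.45 × (17.65)² = 11.18 × 7.45 × 311.5225 ≈ 25,947 × g
Your rotor: r = 314 mm / 2 = 157 mm = 15.7 cm
25,947 = 11.18 × 15.7 × (N/1000)²
(N/1000)² = 25,947 / 175.526 = 147.8243
N = 1000 × √147.8243 ≈ 12,158.3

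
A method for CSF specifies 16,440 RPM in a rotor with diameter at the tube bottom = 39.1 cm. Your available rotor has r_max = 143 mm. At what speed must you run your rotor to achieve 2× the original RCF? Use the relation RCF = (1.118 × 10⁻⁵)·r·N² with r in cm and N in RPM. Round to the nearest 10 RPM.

Original rotor: r = 39.1 / 2 = 19.55 cm
RCF = 1.118 × 10⁻⁵ × r × N²
RCF_original = 1.118 × 10⁻⁵ × 19.55 × (16440)² = 1.118 × 10⁻⁵ × 19.55 × 270,273,600 ≈ 59,073.4 × g
Target RCF = 2 × 59,073.4 ≈ 118,146.8 × g
Your rotor: r = 143 mm = 14.3 cm
118,146.8 = 1.118 × 10⁻⁵ × 14.3 × N²
N² = 118,146.8 / (15.9874 × 10⁻⁵) = 738,999,462
N ≈ √738,999,462 ≈ 27,184.5

≈ 27180 RPM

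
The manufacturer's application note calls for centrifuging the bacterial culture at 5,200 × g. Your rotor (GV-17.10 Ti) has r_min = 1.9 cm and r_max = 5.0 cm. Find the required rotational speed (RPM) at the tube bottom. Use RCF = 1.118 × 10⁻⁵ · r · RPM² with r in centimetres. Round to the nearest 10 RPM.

Use r_max = 5.0 cm.
5,200 = 1.118 × 10⁻⁵ × 5 × N²
N² = 5,200 / (5.59 × 10⁻⁵) = 93,023,256
N ≈ √93,023,256 ≈ 9,644.9

≈ 9640 RPM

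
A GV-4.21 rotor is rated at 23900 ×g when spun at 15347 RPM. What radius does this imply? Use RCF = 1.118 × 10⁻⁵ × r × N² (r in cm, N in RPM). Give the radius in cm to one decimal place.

23900 = 1.118 × 10⁻⁵ × r × (15347)²
r = 23900 / (1.118 × 10⁻⁵ × 235,530,409) = 23900 / 2633.23 ≈ 9.076 cm

r ≈ 9.1 cm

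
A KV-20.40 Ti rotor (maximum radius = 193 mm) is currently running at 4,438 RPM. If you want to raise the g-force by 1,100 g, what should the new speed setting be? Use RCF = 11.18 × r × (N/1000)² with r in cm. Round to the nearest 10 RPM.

r = 193 mm = 19.3 cm
Current RCF = 11.18 × 19.3 × (4.438)² = 11.18 × 19.3 × 19.695844 ≈ 4,249.9 × g
Target RCF = 4,249.9 + 1,100 = 5,349.9 × g
(N/1000)² = 5,349.9 / 215.774 = 24.794
N = 1000 × √24.794 ≈ 4,979.4

4980 RPM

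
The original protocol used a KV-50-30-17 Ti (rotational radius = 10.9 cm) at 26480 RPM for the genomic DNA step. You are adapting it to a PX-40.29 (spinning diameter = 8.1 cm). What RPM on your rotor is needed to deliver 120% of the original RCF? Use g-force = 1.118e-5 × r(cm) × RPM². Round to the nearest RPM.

RCF = 1.118 × 10⁻⁵ × r × N²
RCF_original = 1.118 × 10⁻⁵ × 10.9 × (26480)² = 1.118 × 10⁻⁵ × 10.9 × 701,190,400 ≈ 85,448.5 × g
Target RCF = 1.2 × 85,448.5 ≈ 102,538.2 × g
Your rotor: r = 8.1 / 2 = 4.05 cm
102,538.2 = 1.118 × 10⁻⁵ × 4.05 × N²
N² = 102,538.2 / (4.5279 × 10⁻⁵) = 2,264,586,232
N ≈ √2,264,586,232 ≈ 47,587.7

47588 RPM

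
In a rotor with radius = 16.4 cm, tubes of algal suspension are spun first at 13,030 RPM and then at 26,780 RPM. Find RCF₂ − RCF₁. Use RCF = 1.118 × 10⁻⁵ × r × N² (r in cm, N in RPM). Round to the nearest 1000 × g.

RCF₁ = 1.118 × 10⁻⁵ × 16.4 × (13030)² = 1.118 × 10⁻⁵ × 16.4 × 169,780,900 ≈ 31,129.7 × g
RCF₂ = 1.118 × 10⁻⁵ × 16.4 × (26780)² = 1.118 × 10⁻⁵ × 16.4 × 717,168,400 ≈ 131,494.3 × g
Increase = 131,494.3 − 31,129.7 = 100,364.6

≈ 100000 x g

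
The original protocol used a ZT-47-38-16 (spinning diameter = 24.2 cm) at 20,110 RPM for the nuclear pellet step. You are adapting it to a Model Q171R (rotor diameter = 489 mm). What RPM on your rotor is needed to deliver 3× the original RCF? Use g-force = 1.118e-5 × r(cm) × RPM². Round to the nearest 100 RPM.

≈ 24500 RPM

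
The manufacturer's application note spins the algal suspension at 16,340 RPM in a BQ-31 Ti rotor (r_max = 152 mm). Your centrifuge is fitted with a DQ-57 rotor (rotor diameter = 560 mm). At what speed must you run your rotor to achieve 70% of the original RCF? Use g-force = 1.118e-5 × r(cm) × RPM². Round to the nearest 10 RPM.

Original rotor: r = 152 mm = 15.2 cm
RCF_original = 1.118 × 10⁻⁵ × 15.2 × (16340)² = 1.118 × 10⁻⁵ × 15.2 × 266,995,600 ≈ 45,372.2 × g
Target RCF = 0.7 × 45,372.2 ≈ 31,760.5 × g
Your rotor: r = 560 mm / 2 = 280 mm = 28 cm
31,760.5 = 1.118 × 10⁻⁵ × 28 × N²
N² = 31,760.5 / (31.304 × 10⁻⁵) = 101,458,280
N ≈ √101,458,280 ≈ 10,072.7

≈ 10070 RPM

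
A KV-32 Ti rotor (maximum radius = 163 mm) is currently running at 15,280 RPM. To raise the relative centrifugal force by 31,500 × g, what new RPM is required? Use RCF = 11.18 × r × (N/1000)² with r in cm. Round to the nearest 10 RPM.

N₂ ≈ 20160 RPM

r = 163 mm = 16.3 cm
Current RCF = 11.18 × 16.3 × (15.28)² = 11.18 × 16.3 × 233.4784 ≈ 42,547.7 × g
Target RCF = 42,547.7 + 31,500 = 74,047.7 × g
(N/1000)² = 74,047.7 / 182.234 = 406.3331
N = 1000 × √406.3331 ≈ 20,157.7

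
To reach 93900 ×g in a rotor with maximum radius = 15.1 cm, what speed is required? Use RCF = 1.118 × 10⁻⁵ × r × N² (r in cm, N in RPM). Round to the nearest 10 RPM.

N ≈ 23580 RPM

RCF = 1.118 × 10⁻⁵ × r × N²
93,900 = 1.118 × 10⁻⁵ × 15.1 × N²
N² = 93,900 / (16.8818 × 10⁻⁵) = 556,220,308
N ≈ √556,220,308 ≈ 23,584.3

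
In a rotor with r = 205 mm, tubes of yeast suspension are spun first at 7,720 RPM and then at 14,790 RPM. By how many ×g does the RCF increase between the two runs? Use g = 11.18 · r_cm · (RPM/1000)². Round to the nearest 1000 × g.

r = 205 mm = 20.5 cm
RCF₁ = 11.18 × 20.5 × (7.72)² = 11.18 × 20.5 × 59.5984 ≈ 13,659.4 × g
RCF₂ = 11.18 × 20.5 × (14.79)² = 11.18 × 20.5 × 218.7441 ≈ 50,134 × g
Increase = 50,134 − 13,659.4 = 36,474.6

36000 ×g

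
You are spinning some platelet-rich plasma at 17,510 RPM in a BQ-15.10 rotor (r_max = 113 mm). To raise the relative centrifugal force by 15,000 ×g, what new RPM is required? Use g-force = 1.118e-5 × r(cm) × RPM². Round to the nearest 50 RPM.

≈ 20600 RPM

r = 113 mm = 11.3 cm
Current RCF = 1.118 × 10⁻⁵ × 11.3 × (17510)² = 1.118 × 10⁻⁵ × 11.3 × 306,600,100 ≈ 38,734 × g
Target RCF = 38,734 + 15,000 = 53,734 × g
N² = 53,734 / (12.6334 × 10⁻⁵) = 425,332,848
N ≈ √425,332,848 ≈ 20,623.6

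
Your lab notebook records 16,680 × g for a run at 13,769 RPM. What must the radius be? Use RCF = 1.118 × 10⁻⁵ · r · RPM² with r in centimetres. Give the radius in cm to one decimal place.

≈ 7.9 cm

RCF = 1.118 × 10⁻⁵ × r × N²
16680 = 1.118 × 10⁻⁵ × r × (13769)²
r = 16680 / (1.118 × 10⁻⁵ × 189,585,361) = 16680 / 2119.564 ≈ 7.870 cm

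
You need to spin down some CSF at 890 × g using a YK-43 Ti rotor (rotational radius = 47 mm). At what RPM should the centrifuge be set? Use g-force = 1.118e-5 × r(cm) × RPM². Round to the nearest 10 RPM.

≈ 4120 RPM

r = 47 mm = 4.7 cm
890 = 1.118 × 10⁻⁵ × 4.7 × N²
N² = 890 / (5.2546 × 10⁻⁵) = 16,937,540
N ≈ √16,937,540 ≈ 4,115.5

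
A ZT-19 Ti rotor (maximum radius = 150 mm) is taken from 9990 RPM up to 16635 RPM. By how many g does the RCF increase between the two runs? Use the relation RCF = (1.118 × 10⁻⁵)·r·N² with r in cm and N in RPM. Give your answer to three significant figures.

r = 150 mm = 15.0 cm
RCF₁ = 1.118 × 10⁻⁵ × 15 × (9990)² = 1.118 × 10⁻⁵ × 15 × 99,800,100 ≈ 16,736.5 × g
RCF₂ = 1.118 × 10⁻⁵ × 15 × (16635)² = 1.118 × 10⁻⁵ × 15 × 276,723,225 ≈ 46,406.5 × g
Increase = 46,406.5 − 16,736.5 = 29,670

≈ 29700 g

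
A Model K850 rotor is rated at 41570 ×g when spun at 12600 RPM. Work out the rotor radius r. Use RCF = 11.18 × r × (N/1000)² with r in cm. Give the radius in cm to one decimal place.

41570 = 11.18 × r × (12.6)²
r = 41570 / (11.18 × 158.76) = 41570 / 1774.937 ≈ 23.421 cm

23.4 cm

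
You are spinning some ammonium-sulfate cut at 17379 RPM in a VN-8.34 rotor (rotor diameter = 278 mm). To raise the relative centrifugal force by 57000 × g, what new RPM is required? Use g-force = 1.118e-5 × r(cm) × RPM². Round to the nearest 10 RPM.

r = 278 mm / 2 = 139 mm = 13.9 cm
Current RCF = 1.118 × 10⁻⁵ × 13.9 × (17379)² = 1.118 × 10⁻⁵ × 13.9 × 302,029,641 ≈ 46,936 × g
Target RCF = 46,936 + 57,000 = 103,936 × g
N² = 103,936 / (15.5402 × 10⁻⁵) = 668,820,221
N ≈ √668,820,221 ≈ 25,861.6

N₂ ≈ 25860 RPM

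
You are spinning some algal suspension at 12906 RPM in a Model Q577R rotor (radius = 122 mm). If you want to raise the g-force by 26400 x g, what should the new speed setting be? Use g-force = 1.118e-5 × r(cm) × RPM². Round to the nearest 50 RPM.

≈ 19000 RPM

r = 122 mm = 12.2 cm
Current RCF = 1.118 × 10⁻⁵ × 12.2 × (12906)² = 1.118 × 10⁻⁵ × 12.2 × 166,564,836 ≈ 22,718.8 × g
Target RCF = 22,718.8 + 26,400 = 49,118.8 × g
N² = 49,118.8 / (13.6396 × 10⁻⁵) = 360,119,065
N ≈ √360,119,065 ≈ 18,976.8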